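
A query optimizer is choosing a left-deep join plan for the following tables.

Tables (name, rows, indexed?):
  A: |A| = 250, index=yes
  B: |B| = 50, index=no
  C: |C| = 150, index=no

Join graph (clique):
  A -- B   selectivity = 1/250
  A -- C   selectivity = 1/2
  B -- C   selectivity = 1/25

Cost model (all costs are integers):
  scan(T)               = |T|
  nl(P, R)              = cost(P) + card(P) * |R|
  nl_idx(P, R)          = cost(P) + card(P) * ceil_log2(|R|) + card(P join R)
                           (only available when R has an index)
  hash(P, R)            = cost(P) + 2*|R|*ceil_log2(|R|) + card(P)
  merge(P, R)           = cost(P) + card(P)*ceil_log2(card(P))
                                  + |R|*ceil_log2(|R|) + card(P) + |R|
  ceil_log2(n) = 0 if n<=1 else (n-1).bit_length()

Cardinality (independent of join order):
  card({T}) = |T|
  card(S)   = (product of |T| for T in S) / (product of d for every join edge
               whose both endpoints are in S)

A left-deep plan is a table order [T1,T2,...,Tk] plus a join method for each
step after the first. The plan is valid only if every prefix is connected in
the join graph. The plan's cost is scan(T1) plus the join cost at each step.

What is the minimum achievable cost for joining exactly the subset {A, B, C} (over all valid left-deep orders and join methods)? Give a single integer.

Selinger DP over subsets of {A,B,C}:
  {A}: scan cost=250, card=250
  {B}: scan cost=50, card=50
  {C}: scan cost=150, card=150
  {AB}: card=50; try (A,nl_idx)→500, (B,hash)→1100, (A,merge)→2650, (B,merge)→2850, (A,hash)→4100, (A,nl)→12550 …(+1); best=500 via (A,nl_idx)
  {AC}: card=18750; try (C,hash)→2900, (A,merge)→3750, (C,merge)→3850, (A,hash)→4300, (A,nl_idx)→20100, (A,nl)→37650 …(+1); best=2900 via (C,hash)
  {BC}: card=300; try (B,hash)→900, (C,merge)→1750, (B,merge)→1850, (C,hash)→2500, (C,nl)→7550, (B,nl)→7650; best=900 via (B,hash)
  {ABC}: card=150; try (C,merge)→2200, (C,hash)→2950, (A,nl_idx)→3450, (A,hash)→5200, (A,merge)→6150, (C,nl)→8000 …(+4); best=2200 via (C,merge)

2200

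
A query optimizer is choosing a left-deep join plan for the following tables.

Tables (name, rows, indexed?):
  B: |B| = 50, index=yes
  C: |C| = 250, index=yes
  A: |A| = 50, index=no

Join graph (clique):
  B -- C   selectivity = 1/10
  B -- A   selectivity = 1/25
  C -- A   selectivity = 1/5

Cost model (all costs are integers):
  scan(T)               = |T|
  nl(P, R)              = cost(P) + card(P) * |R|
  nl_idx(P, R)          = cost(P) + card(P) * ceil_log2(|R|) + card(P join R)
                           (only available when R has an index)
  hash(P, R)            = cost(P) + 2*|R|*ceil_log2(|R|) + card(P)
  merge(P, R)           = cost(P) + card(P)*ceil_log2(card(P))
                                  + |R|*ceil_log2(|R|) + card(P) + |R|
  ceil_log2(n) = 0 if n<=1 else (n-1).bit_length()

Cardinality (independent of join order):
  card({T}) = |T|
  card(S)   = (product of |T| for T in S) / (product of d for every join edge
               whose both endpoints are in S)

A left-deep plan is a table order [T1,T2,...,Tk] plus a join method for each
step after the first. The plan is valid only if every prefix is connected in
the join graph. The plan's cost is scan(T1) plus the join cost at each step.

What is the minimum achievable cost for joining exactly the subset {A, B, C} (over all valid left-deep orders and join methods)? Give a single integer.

1750

Selinger DP over subsets of {A,B,C}:
  {B}: scan cost=50, card=50
  {C}: scan cost=250, card=250
  {A}: scan cost=50, card=50
  {BC}: card=1250; try (B,hash)→1100, (C,nl_idx)→1700, (C,merge)→2650, (B,merge)→2850, (B,nl_idx)→3000, (C,hash)→4100 …(+2); best=1100 via (B,hash)
  {AB}: card=100; try (B,nl_idx)→450, (B,hash)→700, (A,hash)→700, (B,merge)→750, (A,merge)→750, (B,nl)→2550 …(+1); best=450 via (B,nl_idx)
  {AC}: card=2500; try (A,hash)→1100, (C,merge)→2650, (A,merge)→2850, (C,nl_idx)→2950, (C,hash)→4100, (C,nl)→12550 …(+1); best=1100 via (A,hash)
  {ABC}: card=500; try (C,nl_idx)→1750, (A,hash)→2950, (C,merge)→3500, (B,hash)→4200, (C,hash)→4550, (A,merge)→16450 …(+5); best=1750 via (C,nl_idx)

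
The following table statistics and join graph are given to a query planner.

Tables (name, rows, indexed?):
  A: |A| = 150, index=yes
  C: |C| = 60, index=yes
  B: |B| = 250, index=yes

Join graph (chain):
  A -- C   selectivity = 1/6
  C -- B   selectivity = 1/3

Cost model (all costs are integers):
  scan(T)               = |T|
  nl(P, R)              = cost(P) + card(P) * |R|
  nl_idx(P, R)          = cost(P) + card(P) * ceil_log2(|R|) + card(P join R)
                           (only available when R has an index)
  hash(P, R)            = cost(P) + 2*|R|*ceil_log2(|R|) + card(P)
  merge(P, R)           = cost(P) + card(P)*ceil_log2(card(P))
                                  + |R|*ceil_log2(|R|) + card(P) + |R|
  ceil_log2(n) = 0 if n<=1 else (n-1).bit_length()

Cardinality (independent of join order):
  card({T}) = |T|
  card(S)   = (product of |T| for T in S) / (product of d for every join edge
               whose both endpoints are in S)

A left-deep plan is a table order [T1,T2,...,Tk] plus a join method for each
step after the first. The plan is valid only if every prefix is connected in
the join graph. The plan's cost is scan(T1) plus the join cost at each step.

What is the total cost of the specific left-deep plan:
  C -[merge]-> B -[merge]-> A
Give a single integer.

74080

step 1: scan C: cost=60, card=60
step 2: join B via merge
    card(P join B) = 60*250/(3) = 5000
    cost = 60 + 60*6 + 250*8 + 60 + 250 = 2730
step 3: join A via merge
    card(P join A) = 5000*150/(6) = 125000
    cost = 2730 + 5000*13 + 150*8 + 5000 + 150 = 74080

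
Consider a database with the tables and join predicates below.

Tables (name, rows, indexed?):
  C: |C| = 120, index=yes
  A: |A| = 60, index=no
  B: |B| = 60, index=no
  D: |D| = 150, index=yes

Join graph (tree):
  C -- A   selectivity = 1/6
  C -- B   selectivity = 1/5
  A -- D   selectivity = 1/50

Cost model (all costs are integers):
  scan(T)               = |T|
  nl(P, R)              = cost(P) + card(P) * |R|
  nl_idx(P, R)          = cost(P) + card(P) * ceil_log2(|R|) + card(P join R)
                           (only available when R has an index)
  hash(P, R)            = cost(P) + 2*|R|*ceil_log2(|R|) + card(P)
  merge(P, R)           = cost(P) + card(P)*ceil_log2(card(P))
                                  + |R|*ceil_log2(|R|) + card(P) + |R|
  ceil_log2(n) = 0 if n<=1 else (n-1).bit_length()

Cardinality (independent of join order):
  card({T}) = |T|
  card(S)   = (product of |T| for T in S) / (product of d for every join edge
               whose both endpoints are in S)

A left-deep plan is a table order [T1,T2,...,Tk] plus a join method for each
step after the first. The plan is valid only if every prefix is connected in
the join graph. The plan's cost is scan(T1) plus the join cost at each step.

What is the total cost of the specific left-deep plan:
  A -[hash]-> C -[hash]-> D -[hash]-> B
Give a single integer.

step 1: scan A: cost=60, card=60
step 2: join C via hash
    card(P join C) = 60*120/(6) = 1200
    cost = 60 + 2*120*7 + 60 = 1800
step 3: join D via hash
    card(P join D) = 1200*150/(50) = 3600
    cost = 1800 + 2*150*8 + 1200 = 5400
step 4: join B via hash
    card(P join B) = 3600*60/(5) = 43200
    cost = 5400 + 2*60*6 + 3600 = 9720

9720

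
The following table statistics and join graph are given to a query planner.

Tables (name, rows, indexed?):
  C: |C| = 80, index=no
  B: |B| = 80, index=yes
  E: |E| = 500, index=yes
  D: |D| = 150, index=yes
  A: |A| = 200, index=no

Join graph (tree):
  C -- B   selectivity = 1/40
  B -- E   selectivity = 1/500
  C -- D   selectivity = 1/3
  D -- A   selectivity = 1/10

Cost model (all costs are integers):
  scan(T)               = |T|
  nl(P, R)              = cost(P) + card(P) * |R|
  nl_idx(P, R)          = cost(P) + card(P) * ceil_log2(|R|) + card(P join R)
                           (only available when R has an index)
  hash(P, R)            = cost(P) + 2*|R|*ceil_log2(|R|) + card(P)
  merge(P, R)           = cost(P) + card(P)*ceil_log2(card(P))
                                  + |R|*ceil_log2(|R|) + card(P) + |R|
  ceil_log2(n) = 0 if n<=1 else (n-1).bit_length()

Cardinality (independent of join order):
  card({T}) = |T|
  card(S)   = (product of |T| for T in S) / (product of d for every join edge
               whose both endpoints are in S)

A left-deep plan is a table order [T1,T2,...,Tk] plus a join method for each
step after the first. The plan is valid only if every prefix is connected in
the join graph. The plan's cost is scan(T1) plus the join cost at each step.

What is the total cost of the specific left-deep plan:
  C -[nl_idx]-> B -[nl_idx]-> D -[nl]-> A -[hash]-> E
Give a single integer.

step 1: scan C: cost=80, card=80
step 2: join B via nl_idx
    card(P join B) = 80*80/(40) = 160
    cost = 80 + 80*7 + 160 = 800
step 3: join D via nl_idx
    card(P join D) = 160*150/(3) = 8000
    cost = 800 + 160*8 + 8000 = 10080
step 4: join A via nl
    card(P join A) = 8000*200/(10) = 160000
    cost = 10080 + 8000*200 = 1610080
step 5: join E via hash
    card(P join E) = 160000*500/(500) = 160000
    cost = 1610080 + 2*500*9 + 160000 = 1779080

1779080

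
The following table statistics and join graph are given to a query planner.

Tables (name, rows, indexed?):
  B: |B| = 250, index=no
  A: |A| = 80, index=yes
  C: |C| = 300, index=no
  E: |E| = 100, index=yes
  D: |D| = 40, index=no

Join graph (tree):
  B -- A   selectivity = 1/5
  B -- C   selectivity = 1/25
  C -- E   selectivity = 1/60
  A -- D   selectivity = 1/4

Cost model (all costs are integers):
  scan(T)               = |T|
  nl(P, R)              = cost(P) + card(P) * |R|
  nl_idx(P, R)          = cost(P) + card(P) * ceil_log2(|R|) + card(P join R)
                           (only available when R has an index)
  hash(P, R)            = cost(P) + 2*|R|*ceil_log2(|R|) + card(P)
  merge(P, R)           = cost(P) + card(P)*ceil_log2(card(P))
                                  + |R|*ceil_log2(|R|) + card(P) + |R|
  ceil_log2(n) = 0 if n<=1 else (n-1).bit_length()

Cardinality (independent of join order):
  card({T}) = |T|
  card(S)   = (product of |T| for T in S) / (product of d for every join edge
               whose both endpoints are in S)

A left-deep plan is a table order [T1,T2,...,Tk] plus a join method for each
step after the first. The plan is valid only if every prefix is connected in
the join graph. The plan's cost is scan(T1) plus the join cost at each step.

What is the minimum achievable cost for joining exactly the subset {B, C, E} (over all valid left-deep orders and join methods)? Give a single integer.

Selinger DP over subsets of {B,C,E}:
  {B}: scan cost=250, card=250
  {C}: scan cost=300, card=300
  {E}: scan cost=100, card=100
  {BC}: card=3000; try (B,hash)→4600, (C,merge)→5500, (B,merge)→5550, (C,hash)→5900, (C,nl)→75250, (B,nl)→75300; best=4600 via (B,hash)
  {CE}: card=500; try (E,hash)→2000, (E,nl_idx)→2900, (C,merge)→3900, (E,merge)→4100, (C,hash)→5600, (C,nl)→30100 …(+1); best=2000 via (E,hash)
  {BCE}: card=5000; try (B,hash)→6500, (E,hash)→9000, (B,merge)→9250, (E,nl_idx)→30600, (E,merge)→44400, (B,nl)→127000 …(+1); best=6500 via (B,hash)

6500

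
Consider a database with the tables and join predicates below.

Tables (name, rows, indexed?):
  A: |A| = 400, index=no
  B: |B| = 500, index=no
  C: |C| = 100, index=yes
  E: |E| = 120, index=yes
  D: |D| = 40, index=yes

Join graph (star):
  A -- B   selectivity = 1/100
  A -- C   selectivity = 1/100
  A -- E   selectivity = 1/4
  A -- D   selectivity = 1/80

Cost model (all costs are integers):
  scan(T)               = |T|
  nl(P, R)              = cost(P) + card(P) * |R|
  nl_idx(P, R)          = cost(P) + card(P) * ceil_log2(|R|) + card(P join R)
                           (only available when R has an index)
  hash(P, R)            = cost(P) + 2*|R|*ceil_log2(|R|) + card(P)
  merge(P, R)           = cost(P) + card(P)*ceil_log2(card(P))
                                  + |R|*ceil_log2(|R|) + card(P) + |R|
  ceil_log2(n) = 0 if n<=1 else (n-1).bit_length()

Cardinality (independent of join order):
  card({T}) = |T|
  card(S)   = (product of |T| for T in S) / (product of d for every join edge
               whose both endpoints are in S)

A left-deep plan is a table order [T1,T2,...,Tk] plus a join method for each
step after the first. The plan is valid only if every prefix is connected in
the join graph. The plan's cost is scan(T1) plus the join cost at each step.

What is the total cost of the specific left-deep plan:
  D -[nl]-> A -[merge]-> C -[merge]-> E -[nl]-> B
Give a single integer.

3021400

step 1: scan D: cost=40, card=40
step 2: join A via nl
    card(P join A) = 40*400/(80) = 200
    cost = 40 + 40*400 = 16040
step 3: join C via merge
    card(P join C) = 200*100/(100) = 200
    cost = 16040 + 200*8 + 100*7 + 200 + 100 = 18640
step 4: join E via merge
    card(P join E) = 200*120/(4) = 6000
    cost = 18640 + 200*8 + 120*7 + 200 + 120 = 21400
step 5: join B via nl
    card(P join B) = 6000*500/(100) = 30000
    cost = 21400 + 6000*500 = 3021400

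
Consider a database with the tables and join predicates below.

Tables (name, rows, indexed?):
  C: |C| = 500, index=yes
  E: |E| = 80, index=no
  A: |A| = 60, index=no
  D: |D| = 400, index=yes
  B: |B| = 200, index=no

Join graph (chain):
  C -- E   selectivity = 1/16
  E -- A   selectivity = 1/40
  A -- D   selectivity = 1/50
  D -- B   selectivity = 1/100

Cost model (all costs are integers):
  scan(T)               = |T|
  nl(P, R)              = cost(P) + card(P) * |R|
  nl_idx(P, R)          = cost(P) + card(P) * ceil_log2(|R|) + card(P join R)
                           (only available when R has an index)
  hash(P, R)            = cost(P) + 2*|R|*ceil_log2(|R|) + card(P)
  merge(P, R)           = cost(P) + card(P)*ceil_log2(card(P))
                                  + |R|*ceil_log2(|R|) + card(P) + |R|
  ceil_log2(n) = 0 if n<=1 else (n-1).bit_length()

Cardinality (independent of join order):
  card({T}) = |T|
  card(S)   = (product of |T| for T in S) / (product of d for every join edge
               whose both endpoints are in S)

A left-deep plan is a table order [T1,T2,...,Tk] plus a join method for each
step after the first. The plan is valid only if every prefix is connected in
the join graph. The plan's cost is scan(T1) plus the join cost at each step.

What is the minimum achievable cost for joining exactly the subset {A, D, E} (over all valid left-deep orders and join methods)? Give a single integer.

2680

Selinger DP over subsets of {A,D,E}:
  {E}: scan cost=80, card=80
  {A}: scan cost=60, card=60
  {D}: scan cost=400, card=400
  {AE}: card=120; try (A,hash)→880, (E,merge)→1120, (A,merge)→1140, (E,hash)→1240, (E,nl)→4860, (A,nl)→4880; best=880 via (A,hash)
  {AD}: card=480; try (D,nl_idx)→1080, (A,hash)→1520, (D,merge)→4480, (A,merge)→4820, (D,hash)→7320, (D,nl)→24060 …(+1); best=1080 via (D,nl_idx)
  {ADE}: card=960; try (E,hash)→2680, (D,nl_idx)→2920, (D,merge)→5840, (E,merge)→6520, (D,hash)→8200, (E,nl)→39480 …(+1); best=2680 via (E,hash)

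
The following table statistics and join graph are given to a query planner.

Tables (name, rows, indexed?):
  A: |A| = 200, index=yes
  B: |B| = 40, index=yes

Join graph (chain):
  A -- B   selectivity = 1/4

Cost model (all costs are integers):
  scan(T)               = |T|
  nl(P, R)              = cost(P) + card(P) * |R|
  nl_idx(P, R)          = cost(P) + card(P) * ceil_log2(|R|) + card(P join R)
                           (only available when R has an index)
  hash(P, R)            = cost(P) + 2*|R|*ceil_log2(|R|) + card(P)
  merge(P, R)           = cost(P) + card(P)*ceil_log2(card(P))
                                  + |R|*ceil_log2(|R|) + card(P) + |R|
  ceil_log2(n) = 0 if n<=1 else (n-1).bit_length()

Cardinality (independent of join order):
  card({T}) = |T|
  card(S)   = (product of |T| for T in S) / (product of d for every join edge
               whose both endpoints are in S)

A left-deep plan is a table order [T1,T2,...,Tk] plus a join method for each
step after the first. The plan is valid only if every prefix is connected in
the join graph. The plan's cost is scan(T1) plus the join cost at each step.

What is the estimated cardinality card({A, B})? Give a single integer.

2000

Tables in S: A(200), B(40)
Edges inside S: A-B(d=4)
numerator = 200 * 40 = 8000
denominator = 4 = 4
card(S) = 8000 / 4 = 2000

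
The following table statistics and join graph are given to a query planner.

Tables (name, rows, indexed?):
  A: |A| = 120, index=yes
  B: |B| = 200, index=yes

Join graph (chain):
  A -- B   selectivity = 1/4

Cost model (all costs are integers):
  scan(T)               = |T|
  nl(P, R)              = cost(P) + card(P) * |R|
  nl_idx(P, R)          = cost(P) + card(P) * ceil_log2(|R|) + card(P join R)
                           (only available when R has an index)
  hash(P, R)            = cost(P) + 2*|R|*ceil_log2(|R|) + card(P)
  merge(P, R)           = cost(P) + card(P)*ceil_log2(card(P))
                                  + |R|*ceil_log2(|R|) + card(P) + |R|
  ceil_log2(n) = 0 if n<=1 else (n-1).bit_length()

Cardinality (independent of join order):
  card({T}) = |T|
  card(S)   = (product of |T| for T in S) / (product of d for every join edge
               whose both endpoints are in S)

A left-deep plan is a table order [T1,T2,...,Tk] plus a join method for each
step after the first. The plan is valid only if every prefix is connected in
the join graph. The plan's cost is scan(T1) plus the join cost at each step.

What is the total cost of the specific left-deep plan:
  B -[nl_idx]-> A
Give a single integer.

step 1: scan B: cost=200, card=200
step 2: join A via nl_idx
    card(P join A) = 200*120/(4) = 6000
    cost = 200 + 200*7 + 6000 = 7600

7600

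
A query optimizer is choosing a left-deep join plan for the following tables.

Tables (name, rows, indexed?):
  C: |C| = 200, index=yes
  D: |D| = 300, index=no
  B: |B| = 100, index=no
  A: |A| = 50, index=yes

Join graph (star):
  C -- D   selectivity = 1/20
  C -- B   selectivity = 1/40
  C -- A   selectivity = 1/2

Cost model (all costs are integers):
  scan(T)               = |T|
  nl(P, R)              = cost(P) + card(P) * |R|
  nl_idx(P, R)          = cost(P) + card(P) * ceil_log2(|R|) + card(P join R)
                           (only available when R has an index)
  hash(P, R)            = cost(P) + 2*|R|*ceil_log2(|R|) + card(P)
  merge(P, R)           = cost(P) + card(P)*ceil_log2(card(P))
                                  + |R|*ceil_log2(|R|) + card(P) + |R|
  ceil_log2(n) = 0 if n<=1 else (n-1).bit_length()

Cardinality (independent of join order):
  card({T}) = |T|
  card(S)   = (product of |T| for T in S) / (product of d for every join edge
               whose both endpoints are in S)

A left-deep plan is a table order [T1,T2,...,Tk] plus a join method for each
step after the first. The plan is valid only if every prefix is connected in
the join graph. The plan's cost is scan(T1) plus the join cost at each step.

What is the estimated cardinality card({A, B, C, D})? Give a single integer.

187500

Tables in S: A(50), B(100), C(200), D(300)
Edges inside S: C-D(d=20), C-B(d=40), C-A(d=2)
numerator = 50 * 100 * 200 * 300 = 300000000
denominator = 20 * 40 * 2 = 1600
card(S) = 300000000 / 1600 = 187500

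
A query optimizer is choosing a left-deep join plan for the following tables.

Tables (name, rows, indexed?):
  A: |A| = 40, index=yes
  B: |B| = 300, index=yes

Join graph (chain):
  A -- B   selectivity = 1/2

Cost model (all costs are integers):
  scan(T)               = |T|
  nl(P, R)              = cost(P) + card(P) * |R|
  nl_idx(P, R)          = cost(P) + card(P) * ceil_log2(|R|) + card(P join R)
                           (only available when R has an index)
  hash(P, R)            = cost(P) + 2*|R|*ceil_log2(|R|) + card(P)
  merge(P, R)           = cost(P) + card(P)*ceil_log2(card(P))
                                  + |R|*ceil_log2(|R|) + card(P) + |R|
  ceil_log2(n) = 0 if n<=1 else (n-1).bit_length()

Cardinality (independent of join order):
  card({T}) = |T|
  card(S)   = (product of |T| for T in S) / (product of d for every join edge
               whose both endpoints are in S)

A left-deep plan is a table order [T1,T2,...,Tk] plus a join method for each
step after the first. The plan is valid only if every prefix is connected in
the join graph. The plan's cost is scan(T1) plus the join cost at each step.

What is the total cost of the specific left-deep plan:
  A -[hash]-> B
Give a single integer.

5480

step 1: scan A: cost=40, card=40
step 2: join B via hash
    card(P join B) = 40*300/(2) = 6000
    cost = 40 + 2*300*9 + 40 = 5480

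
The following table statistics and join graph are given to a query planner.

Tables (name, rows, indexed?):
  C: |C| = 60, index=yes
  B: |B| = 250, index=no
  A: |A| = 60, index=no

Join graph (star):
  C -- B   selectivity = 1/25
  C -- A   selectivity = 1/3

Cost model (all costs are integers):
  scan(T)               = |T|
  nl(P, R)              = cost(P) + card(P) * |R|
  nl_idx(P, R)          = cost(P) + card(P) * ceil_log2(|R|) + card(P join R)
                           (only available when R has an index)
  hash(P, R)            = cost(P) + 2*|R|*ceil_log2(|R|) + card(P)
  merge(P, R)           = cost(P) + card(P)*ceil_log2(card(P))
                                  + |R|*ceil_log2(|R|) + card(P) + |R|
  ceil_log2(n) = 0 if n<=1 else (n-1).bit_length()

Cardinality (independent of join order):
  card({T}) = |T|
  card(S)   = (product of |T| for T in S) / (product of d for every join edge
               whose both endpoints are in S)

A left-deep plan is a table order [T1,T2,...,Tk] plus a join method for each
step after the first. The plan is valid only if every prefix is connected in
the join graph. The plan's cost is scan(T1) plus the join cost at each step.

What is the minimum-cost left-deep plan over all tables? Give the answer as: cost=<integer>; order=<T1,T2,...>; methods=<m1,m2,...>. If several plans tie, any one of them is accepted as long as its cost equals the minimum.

cost=2540; order=B,C,A; methods=hash,hash

Selinger DP (subsets sized 1..n):
  {C}: scan cost=60, card=60
  {B}: scan cost=250, card=250
  {A}: scan cost=60, card=60
  {BC}: card=600; try (C,hash)→1220, (C,nl_idx)→2350, (B,merge)→2730, (C,merge)→2920, (B,hash)→4120, (B,nl)→15060 …(+1); best=1220 via (C,hash)
  {AC}: card=1200; try (C,hash)→840, (A,hash)→840, (C,merge)→900, (A,merge)→900, (C,nl_idx)→1620, (C,nl)→3660 …(+1); best=840 via (C,hash)
  {ABC}: card=12000; try (A,hash)→2540, (B,hash)→6040, (A,merge)→8240, (B,merge)→17490, (A,nl)→37220, (B,nl)→300840; best=2540 via (A,hash)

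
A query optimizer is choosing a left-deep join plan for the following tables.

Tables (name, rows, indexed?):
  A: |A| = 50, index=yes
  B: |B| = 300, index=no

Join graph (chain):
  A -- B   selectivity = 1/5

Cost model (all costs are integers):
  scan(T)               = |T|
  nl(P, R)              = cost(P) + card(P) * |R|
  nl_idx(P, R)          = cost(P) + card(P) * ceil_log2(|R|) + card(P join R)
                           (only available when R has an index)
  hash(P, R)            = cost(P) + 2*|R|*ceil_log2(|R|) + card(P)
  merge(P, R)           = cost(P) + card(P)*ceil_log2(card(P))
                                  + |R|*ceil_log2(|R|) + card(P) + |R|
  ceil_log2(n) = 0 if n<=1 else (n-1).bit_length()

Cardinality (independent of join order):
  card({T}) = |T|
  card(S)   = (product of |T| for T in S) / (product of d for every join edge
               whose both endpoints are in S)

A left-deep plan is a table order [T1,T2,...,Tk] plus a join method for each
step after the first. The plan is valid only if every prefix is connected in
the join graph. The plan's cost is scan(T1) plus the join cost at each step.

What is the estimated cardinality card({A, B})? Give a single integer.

Tables in S: A(50), B(300)
Edges inside S: A-B(d=5)
numerator = 50 * 300 = 15000
denominator = 5 = 5
card(S) = 15000 / 5 = 3000

3000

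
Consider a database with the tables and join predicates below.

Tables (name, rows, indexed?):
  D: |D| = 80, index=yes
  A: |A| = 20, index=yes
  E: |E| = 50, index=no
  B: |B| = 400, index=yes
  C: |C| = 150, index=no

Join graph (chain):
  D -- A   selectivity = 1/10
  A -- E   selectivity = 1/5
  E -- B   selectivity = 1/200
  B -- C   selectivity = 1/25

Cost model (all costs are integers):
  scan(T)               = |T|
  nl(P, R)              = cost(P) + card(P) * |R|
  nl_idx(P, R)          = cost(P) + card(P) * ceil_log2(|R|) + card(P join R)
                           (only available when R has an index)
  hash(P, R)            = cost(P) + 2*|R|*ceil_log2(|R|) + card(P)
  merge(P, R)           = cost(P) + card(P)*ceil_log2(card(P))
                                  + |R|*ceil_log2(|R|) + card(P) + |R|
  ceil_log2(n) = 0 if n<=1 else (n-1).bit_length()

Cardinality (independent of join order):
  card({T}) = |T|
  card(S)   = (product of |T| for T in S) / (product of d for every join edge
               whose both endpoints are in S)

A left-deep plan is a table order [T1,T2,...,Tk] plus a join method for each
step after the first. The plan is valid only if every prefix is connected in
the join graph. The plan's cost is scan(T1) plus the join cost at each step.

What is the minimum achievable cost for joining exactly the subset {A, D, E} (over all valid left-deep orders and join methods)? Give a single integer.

Selinger DP over subsets of {A,D,E}:
  {D}: scan cost=80, card=80
  {A}: scan cost=20, card=20
  {E}: scan cost=50, card=50
  {AD}: card=160; try (D,nl_idx)→320, (A,hash)→360, (A,nl_idx)→640, (D,merge)→780, (A,merge)→840, (D,hash)→1160 …(+2); best=320 via (D,nl_idx)
  {AE}: card=200; try (A,hash)→300, (E,merge)→490, (A,nl_idx)→500, (A,merge)→520, (E,hash)→640, (E,nl)→1020 …(+1); best=300 via (A,hash)
  {ADE}: card=1600; try (E,hash)→1080, (D,hash)→1620, (E,merge)→2110, (D,merge)→2740, (D,nl_idx)→3300, (E,nl)→8320 …(+1); best=1080 via (E,hash)

1080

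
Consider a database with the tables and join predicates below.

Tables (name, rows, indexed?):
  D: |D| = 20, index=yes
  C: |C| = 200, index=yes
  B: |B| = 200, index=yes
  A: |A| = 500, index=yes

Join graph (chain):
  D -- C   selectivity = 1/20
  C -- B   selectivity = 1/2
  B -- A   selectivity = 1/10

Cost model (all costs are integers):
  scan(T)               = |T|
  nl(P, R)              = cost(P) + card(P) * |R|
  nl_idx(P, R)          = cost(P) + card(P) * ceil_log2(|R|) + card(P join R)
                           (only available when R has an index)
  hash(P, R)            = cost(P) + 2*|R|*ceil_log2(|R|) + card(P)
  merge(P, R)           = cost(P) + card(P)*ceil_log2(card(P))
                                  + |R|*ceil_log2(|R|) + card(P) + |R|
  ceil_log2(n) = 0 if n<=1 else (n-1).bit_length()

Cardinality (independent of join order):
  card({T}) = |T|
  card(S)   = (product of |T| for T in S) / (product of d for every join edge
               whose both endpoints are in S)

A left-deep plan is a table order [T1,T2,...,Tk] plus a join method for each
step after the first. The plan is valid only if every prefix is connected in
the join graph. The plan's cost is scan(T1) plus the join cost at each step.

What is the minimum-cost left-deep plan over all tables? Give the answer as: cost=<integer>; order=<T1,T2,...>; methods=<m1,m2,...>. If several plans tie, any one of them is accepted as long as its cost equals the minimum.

cost=32780; order=D,C,B,A; methods=nl_idx,hash,hash

Selinger DP (subsets sized 1..n):
  {D}: scan cost=20, card=20
  {C}: scan cost=200, card=200
  {B}: scan cost=200, card=200
  {A}: scan cost=500, card=500
  {CD}: card=200; try (C,nl_idx)→380, (D,hash)→600, (D,nl_idx)→1400, (C,merge)→1940, (D,merge)→2120, (C,hash)→3240 …(+2); best=380 via (C,nl_idx)
  {BC}: card=20000; try (C,hash)→3600, (B,hash)→3600, (C,merge)→3800, (B,merge)→3800, (C,nl_idx)→21800, (B,nl_idx)→21800 …(+2); best=3600 via (C,hash)
  {AB}: card=10000; try (B,hash)→4200, (A,merge)→7000, (B,merge)→7300, (A,hash)→9400, (A,nl_idx)→12000, (B,nl_idx)→14500 …(+2); best=4200 via (B,hash)
  {BCD}: card=20000; try (B,hash)→3780, (B,merge)→3980, (B,nl_idx)→21980, (D,hash)→23800, (B,nl)→40380, (D,nl_idx)→123600 …(+2); best=3780 via (B,hash)
  {ABC}: card=1000000; try (C,hash)→17400, (A,hash)→32600, (C,merge)→156000, (A,merge)→328600, (C,nl_idx)→1084200, (A,nl_idx)→1183600 …(+2); best=17400 via (C,hash)
  {ABCD}: card=1000000; try (A,hash)→32780, (A,merge)→328780, (D,hash)→1017600, (A,nl_idx)→1183780, (D,nl_idx)→6017400, (A,nl)→10003780 …(+2); best=32780 via (A,hash)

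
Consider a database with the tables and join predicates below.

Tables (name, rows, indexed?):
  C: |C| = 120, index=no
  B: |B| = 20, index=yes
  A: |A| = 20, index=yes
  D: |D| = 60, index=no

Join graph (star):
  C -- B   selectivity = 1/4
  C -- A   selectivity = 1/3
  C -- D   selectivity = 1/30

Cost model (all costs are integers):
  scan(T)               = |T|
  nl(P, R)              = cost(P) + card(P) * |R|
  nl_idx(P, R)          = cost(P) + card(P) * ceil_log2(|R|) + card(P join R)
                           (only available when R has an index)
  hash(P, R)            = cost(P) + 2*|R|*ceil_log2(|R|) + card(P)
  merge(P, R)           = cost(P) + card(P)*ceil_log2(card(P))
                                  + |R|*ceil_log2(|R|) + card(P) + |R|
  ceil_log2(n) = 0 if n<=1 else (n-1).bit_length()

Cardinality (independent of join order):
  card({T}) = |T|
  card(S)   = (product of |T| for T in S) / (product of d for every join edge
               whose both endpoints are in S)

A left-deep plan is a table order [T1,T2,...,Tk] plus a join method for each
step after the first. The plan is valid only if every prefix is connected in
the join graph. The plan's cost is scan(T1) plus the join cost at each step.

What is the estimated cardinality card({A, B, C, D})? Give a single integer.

Tables in S: A(20), B(20), C(120), D(60)
Edges inside S: C-B(d=4), C-A(d=3), C-D(d=30)
numerator = 20 * 20 * 120 * 60 = 2880000
denominator = 4 * 3 * 30 = 360
card(S) = 2880000 / 360 = 8000

8000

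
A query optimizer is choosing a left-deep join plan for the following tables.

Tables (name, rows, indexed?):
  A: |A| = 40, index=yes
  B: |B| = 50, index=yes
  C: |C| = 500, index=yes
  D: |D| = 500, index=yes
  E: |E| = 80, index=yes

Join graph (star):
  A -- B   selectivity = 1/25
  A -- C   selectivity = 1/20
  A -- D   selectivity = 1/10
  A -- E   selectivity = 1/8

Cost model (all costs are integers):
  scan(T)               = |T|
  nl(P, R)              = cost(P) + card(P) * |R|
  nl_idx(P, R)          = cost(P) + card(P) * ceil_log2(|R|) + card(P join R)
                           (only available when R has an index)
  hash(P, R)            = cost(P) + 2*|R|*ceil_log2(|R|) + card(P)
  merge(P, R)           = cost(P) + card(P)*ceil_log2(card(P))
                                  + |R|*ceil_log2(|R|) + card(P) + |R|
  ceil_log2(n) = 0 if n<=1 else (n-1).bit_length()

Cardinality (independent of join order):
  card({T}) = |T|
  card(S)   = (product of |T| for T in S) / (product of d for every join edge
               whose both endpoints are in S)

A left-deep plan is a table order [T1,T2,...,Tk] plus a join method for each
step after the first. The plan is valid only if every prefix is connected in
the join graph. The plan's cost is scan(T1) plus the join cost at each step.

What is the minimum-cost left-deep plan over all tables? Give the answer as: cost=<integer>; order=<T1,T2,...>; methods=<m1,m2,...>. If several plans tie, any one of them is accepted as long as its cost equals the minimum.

Selinger DP (subsets sized 1..n):
  {A}: scan cost=40, card=40
  {B}: scan cost=50, card=50
  {C}: scan cost=500, card=500
  {D}: scan cost=500, card=500
  {E}: scan cost=80, card=80
  {AB}: card=80; try (B,nl_idx)→360, (A,nl_idx)→430, (A,hash)→580, (B,merge)→670, (B,hash)→680, (A,merge)→680 …(+2); best=360 via (B,nl_idx)
  {AC}: card=1000; try (C,nl_idx)→1400, (A,hash)→1480, (A,nl_idx)→4500, (C,merge)→5320, (A,merge)→5780, (C,hash)→9080 …(+2); best=1400 via (C,nl_idx)
  {AD}: card=2000; try (A,hash)→1480, (D,nl_idx)→2400, (D,merge)→5320, (A,nl_idx)→5500, (A,merge)→5780, (D,hash)→9080 …(+2); best=1480 via (A,hash)
  {AE}: card=400; try (A,hash)→640, (E,nl_idx)→720, (E,merge)→960, (A,nl_idx)→960, (A,merge)→1000, (E,hash)→1200 …(+2); best=640 via (A,hash)
  {ABC}: card=2000; try (B,hash)→3000, (C,nl_idx)→3080, (C,merge)→6000, (B,nl_idx)→9400, (C,hash)→9440, (B,merge)→12750 …(+2); best=3000 via (B,hash)
  {ABD}: card=4000; try (B,hash)→4080, (D,nl_idx)→5080, (D,merge)→6000, (D,hash)→9440, (B,nl_idx)→17480, (B,merge)→25830 …(+2); best=4080 via (B,hash)
  {ABE}: card=800; try (E,hash)→1560, (E,merge)→1640, (B,hash)→1640, (E,nl_idx)→1720, (B,nl_idx)→3840, (B,merge)→4990 …(+2); best=1560 via (E,hash)
  {ACD}: card=50000; try (D,hash)→11400, (C,hash)→12480, (D,merge)→17400, (C,merge)→30480, (D,nl_idx)→60400, (C,nl_idx)→69480 …(+2); best=11400 via (D,hash)
  {ACE}: card=10000; try (E,hash)→3520, (C,merge)→9640, (C,hash)→10040, (E,merge)→13040, (C,nl_idx)→14240, (E,nl_idx)→18400 …(+2); best=3520 via (E,hash)
  {ADE}: card=20000; try (E,hash)→4600, (D,merge)→9640, (D,hash)→10040, (D,nl_idx)→24240, (E,merge)→26120, (E,nl_idx)→35480 …(+2); best=4600 via (E,hash)
  {ABCD}: card=100000; try (D,hash)→14000, (C,hash)→17080, (D,merge)→32000, (C,merge)→61080, (B,hash)→62000, (D,nl_idx)→121000 …(+6); best=14000 via (D,hash)
  {ABCE}: card=20000; try (E,hash)→6120, (C,hash)→11360, (B,hash)→14120, (C,merge)→15360, (E,merge)→27640, (C,nl_idx)→28760 …(+6); best=6120 via (E,hash)
  {ABDE}: card=40000; try (E,hash)→9200, (D,hash)→11360, (D,merge)→15360, (B,hash)→25200, (D,nl_idx)→48760, (E,merge)→56720 …(+6); best=9200 via (E,hash)
  {ACDE}: card=500000; try (D,hash)→22520, (C,hash)→33600, (E,hash)→62520, (D,merge)→158520, (C,merge)→329600, (D,nl_idx)→593520 …(+6); best=22520 via (D,hash)
  {ABCDE}: card=1000000; try (D,hash)→35120, (C,hash)→58200, (E,hash)→115120, (D,merge)→331120, (B,hash)→523120, (C,merge)→694200 …(+10); best=35120 via (D,hash)

cost=35120; order=A,C,B,E,D; methods=nl_idx,hash,hash,hash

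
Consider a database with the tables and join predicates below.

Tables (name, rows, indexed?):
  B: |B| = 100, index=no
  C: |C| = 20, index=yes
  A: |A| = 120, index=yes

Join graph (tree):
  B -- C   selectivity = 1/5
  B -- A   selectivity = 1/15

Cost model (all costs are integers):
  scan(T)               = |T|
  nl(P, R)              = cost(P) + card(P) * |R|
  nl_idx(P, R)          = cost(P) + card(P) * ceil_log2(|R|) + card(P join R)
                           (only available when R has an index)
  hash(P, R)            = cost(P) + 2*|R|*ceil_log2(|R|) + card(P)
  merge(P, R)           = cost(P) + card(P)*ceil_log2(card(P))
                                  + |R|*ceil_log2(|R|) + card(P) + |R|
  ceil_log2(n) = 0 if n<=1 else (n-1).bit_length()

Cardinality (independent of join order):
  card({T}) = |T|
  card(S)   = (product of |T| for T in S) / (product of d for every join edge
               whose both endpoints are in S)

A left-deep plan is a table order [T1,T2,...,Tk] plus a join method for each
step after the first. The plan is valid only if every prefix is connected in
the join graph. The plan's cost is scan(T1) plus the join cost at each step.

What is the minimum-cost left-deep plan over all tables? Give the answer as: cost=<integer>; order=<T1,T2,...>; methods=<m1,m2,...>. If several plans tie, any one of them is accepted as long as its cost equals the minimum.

Selinger DP (subsets sized 1..n):
  {B}: scan cost=100, card=100
  {C}: scan cost=20, card=20
  {A}: scan cost=120, card=120
  {BC}: card=400; try (C,hash)→400, (B,merge)→940, (C,nl_idx)→1000, (C,merge)→1020, (B,hash)→1440, (B,nl)→2020 …(+1); best=400 via (C,hash)
  {AB}: card=800; try (A,nl_idx)→1600, (B,hash)→1640, (A,merge)→1860, (B,merge)→1880, (A,hash)→1880, (A,nl)→12100 …(+1); best=1600 via (A,nl_idx)
  {ABC}: card=3200; try (A,hash)→2480, (C,hash)→2600, (A,merge)→5360, (A,nl_idx)→6400, (C,nl_idx)→8800, (C,merge)→10520 …(+2); best=2480 via (A,hash)

cost=2480; order=B,C,A; methods=hash,hash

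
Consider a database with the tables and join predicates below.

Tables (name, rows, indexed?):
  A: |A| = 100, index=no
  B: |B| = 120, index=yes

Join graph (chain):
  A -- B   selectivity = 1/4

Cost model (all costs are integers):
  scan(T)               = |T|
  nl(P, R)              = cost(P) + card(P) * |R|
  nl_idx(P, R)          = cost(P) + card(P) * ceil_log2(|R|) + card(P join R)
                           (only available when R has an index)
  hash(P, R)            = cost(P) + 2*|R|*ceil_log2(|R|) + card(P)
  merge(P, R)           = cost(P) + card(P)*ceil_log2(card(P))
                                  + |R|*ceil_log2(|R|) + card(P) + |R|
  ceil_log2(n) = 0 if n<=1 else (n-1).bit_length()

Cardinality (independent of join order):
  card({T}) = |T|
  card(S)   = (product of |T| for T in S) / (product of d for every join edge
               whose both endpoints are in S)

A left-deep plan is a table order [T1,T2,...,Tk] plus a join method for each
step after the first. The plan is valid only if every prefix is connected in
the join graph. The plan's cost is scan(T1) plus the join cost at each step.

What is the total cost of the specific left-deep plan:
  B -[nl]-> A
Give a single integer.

12120

step 1: scan B: cost=120, card=120
step 2: join A via nl
    card(P join A) = 120*100/(4) = 3000
    cost = 120 + 120*100 = 12120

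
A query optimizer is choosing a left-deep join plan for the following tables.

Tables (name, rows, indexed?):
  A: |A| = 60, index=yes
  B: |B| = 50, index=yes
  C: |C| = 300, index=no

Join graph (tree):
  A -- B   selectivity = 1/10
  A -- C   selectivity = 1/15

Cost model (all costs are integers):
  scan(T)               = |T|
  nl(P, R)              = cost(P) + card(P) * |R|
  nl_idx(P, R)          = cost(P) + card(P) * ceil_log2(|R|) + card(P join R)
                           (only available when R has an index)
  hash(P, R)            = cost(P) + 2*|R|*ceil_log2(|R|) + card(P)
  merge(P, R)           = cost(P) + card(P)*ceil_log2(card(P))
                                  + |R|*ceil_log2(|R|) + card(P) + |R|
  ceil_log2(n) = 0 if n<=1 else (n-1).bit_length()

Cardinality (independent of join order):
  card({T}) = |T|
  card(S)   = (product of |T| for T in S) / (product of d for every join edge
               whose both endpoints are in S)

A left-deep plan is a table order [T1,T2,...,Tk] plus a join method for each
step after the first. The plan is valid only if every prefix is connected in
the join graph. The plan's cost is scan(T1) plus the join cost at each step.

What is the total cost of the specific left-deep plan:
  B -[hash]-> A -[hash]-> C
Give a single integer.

6520

step 1: scan B: cost=50, card=50
step 2: join A via hash
    card(P join A) = 50*60/(10) = 300
    cost = 50 + 2*60*6 + 50 = 820
step 3: join C via hash
    card(P join C) = 300*300/(15) = 6000
    cost = 820 + 2*300*9 + 300 = 6520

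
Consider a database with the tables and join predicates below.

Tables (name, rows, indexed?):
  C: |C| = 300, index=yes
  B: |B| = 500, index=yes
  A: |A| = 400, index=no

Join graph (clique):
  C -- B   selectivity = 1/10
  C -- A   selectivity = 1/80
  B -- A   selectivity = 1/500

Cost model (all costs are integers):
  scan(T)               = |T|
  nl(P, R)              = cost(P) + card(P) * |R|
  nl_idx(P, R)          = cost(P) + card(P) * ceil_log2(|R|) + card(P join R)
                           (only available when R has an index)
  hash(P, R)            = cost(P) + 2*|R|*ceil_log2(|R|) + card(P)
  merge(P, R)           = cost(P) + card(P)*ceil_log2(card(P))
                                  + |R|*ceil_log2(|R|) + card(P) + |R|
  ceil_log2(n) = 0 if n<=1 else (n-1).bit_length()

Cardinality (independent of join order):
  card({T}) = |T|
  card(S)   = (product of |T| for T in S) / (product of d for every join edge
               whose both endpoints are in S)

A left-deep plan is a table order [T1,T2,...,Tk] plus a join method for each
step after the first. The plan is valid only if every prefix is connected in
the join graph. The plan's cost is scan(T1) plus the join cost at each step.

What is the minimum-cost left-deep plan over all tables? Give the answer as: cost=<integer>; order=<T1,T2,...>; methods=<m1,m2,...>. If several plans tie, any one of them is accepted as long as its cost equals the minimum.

cost=8150; order=A,B,C; methods=nl_idx,nl_idx

Selinger DP (subsets sized 1..n):
  {C}: scan cost=300, card=300
  {B}: scan cost=500, card=500
  {A}: scan cost=400, card=400
  {BC}: card=15000; try (C,hash)→6400, (B,merge)→8300, (C,merge)→8500, (B,hash)→9600, (B,nl_idx)→18000, (C,nl_idx)→20000 …(+2); best=6400 via (C,hash)
  {AC}: card=1500; try (C,nl_idx)→5500, (C,hash)→6200, (A,merge)→7300, (C,merge)→7400, (A,hash)→7800, (A,nl)→120300 …(+1); best=5500 via (C,nl_idx)
  {AB}: card=400; try (B,nl_idx)→4400, (A,hash)→8200, (B,merge)→9400, (A,merge)→9500, (B,hash)→9800, (B,nl)→200400 …(+1); best=4400 via (B,nl_idx)
  {ABC}: card=150; try (C,nl_idx)→8150, (C,hash)→10200, (C,merge)→11400, (B,hash)→16000, (B,nl_idx)→19150, (B,merge)→28500 …(+5); best=8150 via (C,nl_idx)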